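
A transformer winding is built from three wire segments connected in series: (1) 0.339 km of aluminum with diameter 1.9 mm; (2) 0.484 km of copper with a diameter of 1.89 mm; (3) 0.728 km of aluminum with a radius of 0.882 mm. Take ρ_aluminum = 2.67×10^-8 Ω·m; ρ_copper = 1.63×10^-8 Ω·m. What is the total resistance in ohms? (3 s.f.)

14.0 Ω

Seg 1: A = π(d/2)² = π(9.5000e-04 m)² = 2.835e-06 m²
R_1 = (2.67×10^-8)(339)/(2.835e-06) = 3.192 Ω
Seg 2: A = π(d/2)² = π(9.4500e-04 m)² = 2.806e-06 m²
R_2 = (1.63×10^-8)(484)/(2.806e-06) = 2.812 Ω
Seg 3: A = πr² = π(8.8200e-04 m)² = 2.444e-06 m²
R_3 = (2.67×10^-8)(728)/(2.444e-06) = 7.953 Ω
R_total = R_1 + R_2 + R_3 = 14.0 Ω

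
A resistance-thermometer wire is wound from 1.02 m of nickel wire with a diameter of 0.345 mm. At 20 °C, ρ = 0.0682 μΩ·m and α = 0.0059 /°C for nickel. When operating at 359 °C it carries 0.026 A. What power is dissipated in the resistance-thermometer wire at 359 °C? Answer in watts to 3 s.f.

ρ = 0.0682 μΩ·m = 6.82×10^-8 Ω·m
A = π(d/2)² = π(1.7250e-04 m)² = 9.348e-08 m²
R₍20₎ = ρL/A = (6.82×10^-8)(1.02)/(9.348e-08) = 0.7441 Ω
R₍359₎ = R₍20₎(1 + αΔT) = 0.7441 × (1 + 0.0059×339) = 2.233 Ω
P = I²R = (0.026)² × 2.233 = 0.00151 W

0.00151 W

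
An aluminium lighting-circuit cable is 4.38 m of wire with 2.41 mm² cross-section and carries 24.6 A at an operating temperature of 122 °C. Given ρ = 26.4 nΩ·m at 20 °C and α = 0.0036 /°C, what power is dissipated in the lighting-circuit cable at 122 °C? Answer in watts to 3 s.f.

ρ = 26.4 nΩ·m = 2.64×10^-8 Ω·m
A = 2.41 mm² = 2.410e-06 m²
R₍20₎ = ρL/A = (2.64×10^-8)(4.38)/(2.410e-06) = 0.04798 Ω
R₍122₎ = R₍20₎(1 + αΔT) = 0.04798 × (1 + 0.0036×102) = 0.0656 Ω
P = I²R = (24.6)² × 0.0656 = 39.7 W

39.7 W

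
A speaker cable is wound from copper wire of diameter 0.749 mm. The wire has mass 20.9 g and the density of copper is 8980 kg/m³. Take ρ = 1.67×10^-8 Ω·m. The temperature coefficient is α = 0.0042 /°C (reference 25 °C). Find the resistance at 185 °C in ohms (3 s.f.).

0.335 Ω

A = π(d/2)² = π(3.7450e-04 m)² = 4.4061e-07 m²
L = m/(density·A) = 0.0209/(8980×4.4061e-07) = 5.282 m
R = ρL/A = (1.67×10^-8)(5.282)/(4.4061e-07) = 0.2002 Ω
R(185 °C) = 0.2002 × (1 + 0.0042×160) = 0.335 Ω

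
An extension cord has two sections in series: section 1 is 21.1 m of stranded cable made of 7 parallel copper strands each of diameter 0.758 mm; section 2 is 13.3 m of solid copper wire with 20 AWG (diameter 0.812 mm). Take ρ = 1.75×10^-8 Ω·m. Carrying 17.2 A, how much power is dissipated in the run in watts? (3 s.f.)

168 W

Section 1: A_strand = π(3.7900e-04)² = 4.513e-07 m²; R₁ = ρL/(N·A_s) = (1.75×10^-8)(21.1)/(7×4.513e-07) = 0.1169 Ω
Section 2: A = π(0.812/2 mm)² = π(4.0600e-04 m)² = 5.178e-07 m²
R₂ = (1.75×10^-8)(13.3)/(5.178e-07) = 0.4495 Ω
R = R₁ + R₂ = 0.5664 Ω
P = I²R = (17.2)² × 0.5664 = 168 W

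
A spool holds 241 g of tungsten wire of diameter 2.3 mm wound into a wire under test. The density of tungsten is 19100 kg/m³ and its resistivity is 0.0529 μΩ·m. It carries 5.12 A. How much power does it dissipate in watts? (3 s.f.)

1.01 W

ρ = 0.0529 μΩ·m = 5.29×10^-8 Ω·m
A = π(d/2)² = π(1.1500e-03 m)² = 4.1548e-06 m²
L = m/(density·A) = 0.241/(19100×4.1548e-06) = 3.037 m
R = ρL/A = (5.29×10^-8)(3.037)/(4.1548e-06) = 0.03867 Ω
P = I²R = (5.12)² × 0.03867 = 1.01 W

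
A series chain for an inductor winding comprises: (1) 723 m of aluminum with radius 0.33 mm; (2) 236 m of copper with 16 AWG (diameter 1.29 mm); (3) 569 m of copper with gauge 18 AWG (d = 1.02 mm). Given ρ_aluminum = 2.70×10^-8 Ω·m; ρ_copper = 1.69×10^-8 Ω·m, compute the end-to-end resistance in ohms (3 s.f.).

Seg 1: A = πr² = π(3.3000e-04 m)² = 3.421e-07 m²
R_1 = (2.70×10^-8)(723)/(3.421e-07) = 57.06 Ω
Seg 2: A = π(1.29/2 mm)² = π(6.4500e-04 m)² = 1.307e-06 m²
R_2 = (1.69×10^-8)(236)/(1.307e-06) = 3.052 Ω
Seg 3: A = π(1.02/2 mm)² = π(5.1000e-04 m)² = 8.171e-07 m²
R_3 = (1.69×10^-8)(569)/(8.171e-07) = 11.77 Ω
R_total = R_1 + R_2 + R_3 = 71.9 Ω

71.9 Ω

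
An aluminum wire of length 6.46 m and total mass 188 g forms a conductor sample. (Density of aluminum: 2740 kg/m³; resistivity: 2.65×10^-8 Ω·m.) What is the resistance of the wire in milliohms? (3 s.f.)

16.1 mΩ

A = m/(density·L) = 0.188/(2740×6.46) = 1.0621e-05 m²
R = ρL/A = (2.65×10^-8)(6.46)/(1.0621e-05) = 16.1 mΩ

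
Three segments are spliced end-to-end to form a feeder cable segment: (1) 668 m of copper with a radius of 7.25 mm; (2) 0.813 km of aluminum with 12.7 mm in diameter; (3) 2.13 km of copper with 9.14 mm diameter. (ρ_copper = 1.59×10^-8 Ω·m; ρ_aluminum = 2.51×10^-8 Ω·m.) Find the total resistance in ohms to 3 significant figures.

Seg 1: A = πr² = π(7.2500e-03 m)² = 1.651e-04 m²
R_1 = (1.59×10^-8)(668)/(1.651e-04) = 0.06432 Ω
Seg 2: A = π(d/2)² = π(6.3500e-03 m)² = 1.267e-04 m²
R_2 = (2.51×10^-8)(813)/(1.267e-04) = 0.1611 Ω
Seg 3: A = π(d/2)² = π(4.5700e-03 m)² = 6.561e-05 m²
R_3 = (1.59×10^-8)(2130)/(6.561e-05) = 0.5162 Ω
R_total = R_1 + R_2 + R_3 = 0.742 Ω

0.742 Ω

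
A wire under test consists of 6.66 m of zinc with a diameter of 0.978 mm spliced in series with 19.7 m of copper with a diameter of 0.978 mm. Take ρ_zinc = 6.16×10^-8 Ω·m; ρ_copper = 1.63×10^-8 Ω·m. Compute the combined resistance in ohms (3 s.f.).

Segment 1: A = π(d/2)² = π(4.8900e-04 m)² = 7.512e-07 m²
R₁ = ρL/A = (6.16×10^-8)(6.66)/(7.512e-07) = 0.5461 Ω
R₂ = (1.63×10^-8)(19.7)/(7.512e-07) = 0.4275 Ω
R = R₁ + R₂ = 0.974 Ω

0.974 Ω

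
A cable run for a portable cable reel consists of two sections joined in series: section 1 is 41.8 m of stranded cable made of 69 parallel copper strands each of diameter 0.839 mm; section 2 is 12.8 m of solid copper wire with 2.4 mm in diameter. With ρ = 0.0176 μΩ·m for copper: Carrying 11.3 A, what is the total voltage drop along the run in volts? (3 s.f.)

0.781 V

ρ = 0.0176 μΩ·m = 1.76×10^-8 Ω·m
Section 1: A_strand = π(4.1950e-04)² = 5.529e-07 m²; R₁ = ρL/(N·A_s) = (1.76×10^-8)(41.8)/(69×5.529e-07) = 0.01929 Ω
Section 2: A = π(d/2)² = π(1.2000e-03 m)² = 4.524e-06 m²
R₂ = (1.76×10^-8)(12.8)/(4.524e-06) = 0.0498 Ω
R = R₁ + R₂ = 0.06908 Ω
V = IR = 11.3 × 0.06908 = 0.781 V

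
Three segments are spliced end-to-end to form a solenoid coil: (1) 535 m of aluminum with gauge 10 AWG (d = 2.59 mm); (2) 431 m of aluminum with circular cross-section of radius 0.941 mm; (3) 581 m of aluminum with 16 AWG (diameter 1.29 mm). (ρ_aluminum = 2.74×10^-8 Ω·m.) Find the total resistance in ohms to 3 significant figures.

19.2 Ω

Seg 1: A = π(2.59/2 mm)² = π(1.2950e-03 m)² = 5.269e-06 m²
R_1 = (2.74×10^-8)(535)/(5.269e-06) = 2.782 Ω
Seg 2: A = πr² = π(9.4100e-04 m)² = 2.782e-06 m²
R_2 = (2.74×10^-8)(431)/(2.782e-06) = 4.245 Ω
Seg 3: A = π(1.29/2 mm)² = π(6.4500e-04 m)² = 1.307e-06 m²
R_3 = (2.74×10^-8)(581)/(1.307e-06) = 12.18 Ω
R_total = R_1 + R_2 + R_3 = 19.2 Ω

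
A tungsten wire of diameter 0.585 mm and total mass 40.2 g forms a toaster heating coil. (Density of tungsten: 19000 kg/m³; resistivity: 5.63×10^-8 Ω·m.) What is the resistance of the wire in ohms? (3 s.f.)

A = π(d/2)² = π(2.9250e-04 m)² = 2.6878e-07 m²
L = m/(density·A) = 0.0402/(19000×2.6878e-07) = 7.872 m
R = ρL/A = (5.63×10^-8)(7.872)/(2.6878e-07) = 1.65 Ω

1.65 Ω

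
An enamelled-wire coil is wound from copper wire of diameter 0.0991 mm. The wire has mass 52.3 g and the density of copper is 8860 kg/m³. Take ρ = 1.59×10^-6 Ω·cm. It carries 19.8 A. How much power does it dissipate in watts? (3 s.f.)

6.18×10^5 W

ρ = 1.59×10^-6 Ω·cm = 1.59×10^-8 Ω·m
A = π(d/2)² = π(4.9550e-05 m)² = 7.7132e-09 m²
L = m/(density·A) = 0.0523/(8860×7.7132e-09) = 765.3 m
R = ρL/A = (1.59×10^-8)(765.3)/(7.7132e-09) = 1578 Ω
P = I²R = (19.8)² × 1578 = 6.18×10^5 W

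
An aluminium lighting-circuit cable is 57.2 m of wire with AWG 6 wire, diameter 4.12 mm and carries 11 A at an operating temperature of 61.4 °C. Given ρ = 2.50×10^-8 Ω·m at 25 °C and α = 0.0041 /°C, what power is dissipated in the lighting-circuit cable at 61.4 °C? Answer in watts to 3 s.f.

14.9 W

A = π(4.12/2 mm)² = π(2.0600e-03 m)² = 1.333e-05 m²
R₍25₎ = ρL/A = (2.50×10^-8)(57.2)/(1.333e-05) = 0.1073 Ω
R₍61.4₎ = R₍25₎(1 + αΔT) = 0.1073 × (1 + 0.0041×36.4) = 0.1233 Ω
P = I²R = (11)² × 0.1233 = 14.9 W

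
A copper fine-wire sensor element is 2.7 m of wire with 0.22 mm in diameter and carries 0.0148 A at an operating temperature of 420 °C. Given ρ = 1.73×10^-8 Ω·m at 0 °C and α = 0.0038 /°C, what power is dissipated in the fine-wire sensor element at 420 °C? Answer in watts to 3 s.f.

A = π(d/2)² = π(1.1000e-04 m)² = 3.801e-08 m²
R₍0₎ = ρL/A = (1.73×10^-8)(2.7)/(3.801e-08) = 1.229 Ω
R₍420₎ = R₍0₎(1 + αΔT) = 1.229 × (1 + 0.0038×420) = 3.19 Ω
P = I²R = (0.0148)² × 3.19 = 6.99×10^-4 W

6.99×10^-4 W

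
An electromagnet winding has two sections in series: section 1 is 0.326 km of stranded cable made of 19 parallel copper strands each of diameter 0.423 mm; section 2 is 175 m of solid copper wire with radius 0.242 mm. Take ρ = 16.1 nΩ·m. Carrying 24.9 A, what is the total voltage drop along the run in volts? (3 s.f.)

430 V

ρ = 16.1 nΩ·m = 1.61×10^-8 Ω·m
Section 1: A_strand = π(2.1150e-04)² = 1.405e-07 m²; R₁ = ρL/(N·A_s) = (1.61×10^-8)(326)/(19×1.405e-07) = 1.966 Ω
Section 2: A = πr² = π(2.4200e-04 m)² = 1.840e-07 m²
R₂ = (1.61×10^-8)(175)/(1.840e-07) = 15.31 Ω
R = R₁ + R₂ = 17.28 Ω
V = IR = 24.9 × 17.28 = 430 V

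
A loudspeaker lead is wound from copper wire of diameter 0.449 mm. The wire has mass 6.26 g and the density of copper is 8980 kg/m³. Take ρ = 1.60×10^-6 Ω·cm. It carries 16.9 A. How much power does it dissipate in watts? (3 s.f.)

ρ = 1.60×10^-6 Ω·cm = 1.60×10^-8 Ω·m
A = π(d/2)² = π(2.2450e-04 m)² = 1.5834e-07 m²
L = m/(density·A) = 0.00626/(8980×1.5834e-07) = 4.403 m
R = ρL/A = (1.60×10^-8)(4.403)/(1.5834e-07) = 0.4449 Ω
P = I²R = (16.9)² × 0.4449 = 127 W

127 W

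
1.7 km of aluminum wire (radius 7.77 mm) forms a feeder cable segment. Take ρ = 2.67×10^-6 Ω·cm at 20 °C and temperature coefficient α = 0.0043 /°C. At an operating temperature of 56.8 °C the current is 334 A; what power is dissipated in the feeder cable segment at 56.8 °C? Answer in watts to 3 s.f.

30900 W

ρ = 2.67×10^-6 Ω·cm = 2.67×10^-8 Ω·m
A = πr² = π(7.7700e-03 m)² = 1.897e-04 m²
R₍20₎ = ρL/A = (2.67×10^-8)(1700)/(1.897e-04) = 0.2393 Ω
R₍56.8₎ = R₍20₎(1 + αΔT) = 0.2393 × (1 + 0.0043×36.8) = 0.2772 Ω
P = I²R = (334)² × 0.2772 = 30900 W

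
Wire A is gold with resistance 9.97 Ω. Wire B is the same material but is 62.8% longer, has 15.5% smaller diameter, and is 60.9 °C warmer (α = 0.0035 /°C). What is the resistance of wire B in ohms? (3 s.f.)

R ∝ ρL/d² with ρ ∝ (1+αΔT), so R_B/R_A = (1 + 62.8/100) × (1 − 15.5/100)⁻² × (1 + 0.0035×60.9)
= 1.628 × 1.401 × 1.213 = 2.766
R_B = 2.766 × 9.97 = 27.6 Ω

27.6 Ω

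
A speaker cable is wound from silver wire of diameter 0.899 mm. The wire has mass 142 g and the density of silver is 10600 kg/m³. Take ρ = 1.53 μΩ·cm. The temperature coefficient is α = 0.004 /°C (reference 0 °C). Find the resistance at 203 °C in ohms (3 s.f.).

ρ = 1.53 μΩ·cm = 1.53×10^-8 Ω·m
A = π(d/2)² = π(4.4950e-04 m)² = 6.3476e-07 m²
L = m/(density·A) = 0.142/(10600×6.3476e-07) = 21.1 m
R = ρL/A = (1.53×10^-8)(21.1)/(6.3476e-07) = 0.5087 Ω
R(203 °C) = 0.5087 × (1 + 0.004×203) = 0.922 Ω

0.922 Ω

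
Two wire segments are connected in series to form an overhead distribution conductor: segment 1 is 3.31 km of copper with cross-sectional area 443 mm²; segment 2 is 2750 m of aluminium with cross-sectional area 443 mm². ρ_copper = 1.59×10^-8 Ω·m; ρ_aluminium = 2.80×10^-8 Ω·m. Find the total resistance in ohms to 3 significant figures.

Segment 1: A = 443 mm² = 4.430e-04 m²
R₁ = ρL/A = (1.59×10^-8)(3310)/(4.430e-04) = 0.1188 Ω
R₂ = (2.80×10^-8)(2750)/(4.430e-04) = 0.1738 Ω
R = R₁ + R₂ = 0.293 Ω

0.293 Ω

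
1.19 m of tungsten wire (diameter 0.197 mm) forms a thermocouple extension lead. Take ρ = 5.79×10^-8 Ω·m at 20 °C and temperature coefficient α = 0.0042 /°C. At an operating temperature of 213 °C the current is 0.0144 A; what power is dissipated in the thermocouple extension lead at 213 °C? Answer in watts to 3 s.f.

8.49×10^-4 W

A = π(d/2)² = π(9.8500e-05 m)² = 3.048e-08 m²
R₍20₎ = ρL/A = (5.79×10^-8)(1.19)/(3.048e-08) = 2.26 Ω
R₍213₎ = R₍20₎(1 + αΔT) = 2.26 × (1 + 0.0042×193) = 4.093 Ω
P = I²R = (0.0144)² × 4.093 = 8.49×10^-4 W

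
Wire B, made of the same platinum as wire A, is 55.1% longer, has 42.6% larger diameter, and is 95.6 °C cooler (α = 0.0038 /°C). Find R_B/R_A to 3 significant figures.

R ∝ ρL/d² with ρ ∝ (1+αΔT), so R_B/R_A = (1 + 55.1/100) × (1 + 42.6/100)⁻² × (1 − 0.0038×95.6)
= 1.551 × 0.4918 × 0.6367 = 0.486

0.486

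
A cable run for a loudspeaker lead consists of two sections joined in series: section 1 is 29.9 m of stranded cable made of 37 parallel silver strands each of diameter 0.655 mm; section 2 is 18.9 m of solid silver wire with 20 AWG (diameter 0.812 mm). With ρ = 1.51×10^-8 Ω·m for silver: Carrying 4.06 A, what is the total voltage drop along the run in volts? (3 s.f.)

2.38 V

Section 1: A_strand = π(3.2750e-04)² = 3.370e-07 m²; R₁ = ρL/(N·A_s) = (1.51×10^-8)(29.9)/(37×3.370e-07) = 0.03621 Ω
Section 2: A = π(0.812/2 mm)² = π(4.0600e-04 m)² = 5.178e-07 m²
R₂ = (1.51×10^-8)(18.9)/(5.178e-07) = 0.5511 Ω
R = R₁ + R₂ = 0.5873 Ω
V = IR = 4.06 × 0.5873 = 2.38 V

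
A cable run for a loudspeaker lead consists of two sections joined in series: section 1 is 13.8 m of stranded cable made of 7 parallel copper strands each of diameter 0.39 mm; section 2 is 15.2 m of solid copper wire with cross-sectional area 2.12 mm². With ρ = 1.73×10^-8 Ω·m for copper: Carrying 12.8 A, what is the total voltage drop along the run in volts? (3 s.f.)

5.24 V

Section 1: A_strand = π(1.9500e-04)² = 1.195e-07 m²; R₁ = ρL/(N·A_s) = (1.73×10^-8)(13.8)/(7×1.195e-07) = 0.2855 Ω
Section 2: A = 2.12 mm² = 2.120e-06 m²
R₂ = (1.73×10^-8)(15.2)/(2.120e-06) = 0.124 Ω
R = R₁ + R₂ = 0.4095 Ω
V = IR = 12.8 × 0.4095 = 5.24 V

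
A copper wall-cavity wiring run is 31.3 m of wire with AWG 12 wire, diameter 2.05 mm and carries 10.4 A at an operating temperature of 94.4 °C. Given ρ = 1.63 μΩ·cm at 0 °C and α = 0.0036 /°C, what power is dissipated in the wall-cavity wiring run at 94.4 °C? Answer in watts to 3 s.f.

22.4 W

ρ = 1.63 μΩ·cm = 1.63×10^-8 Ω·m
A = π(2.05/2 mm)² = π(1.0250e-03 m)² = 3.301e-06 m²
R₍0₎ = ρL/A = (1.63×10^-8)(31.3)/(3.301e-06) = 0.1546 Ω
R₍94.4₎ = R₍0₎(1 + αΔT) = 0.1546 × (1 + 0.0036×94.4) = 0.2071 Ω
P = I²R = (10.4)² × 0.2071 = 22.4 W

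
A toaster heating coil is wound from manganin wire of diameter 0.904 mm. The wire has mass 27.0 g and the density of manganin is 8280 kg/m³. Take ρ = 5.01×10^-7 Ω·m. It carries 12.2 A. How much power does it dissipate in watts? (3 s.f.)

A = π(d/2)² = π(4.5200e-04 m)² = 6.4184e-07 m²
L = m/(density·A) = 0.027/(8280×6.4184e-07) = 5.081 m
R = ρL/A = (5.01×10^-7)(5.081)/(6.4184e-07) = 3.966 Ω
P = I²R = (12.2)² × 3.966 = 590 W

590 W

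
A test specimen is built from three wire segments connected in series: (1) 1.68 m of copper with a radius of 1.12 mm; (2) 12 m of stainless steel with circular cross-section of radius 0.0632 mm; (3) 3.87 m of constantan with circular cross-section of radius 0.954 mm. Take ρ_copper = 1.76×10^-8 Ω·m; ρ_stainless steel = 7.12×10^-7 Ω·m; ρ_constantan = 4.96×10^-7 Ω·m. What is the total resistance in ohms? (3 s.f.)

682 Ω

Seg 1: A = πr² = π(1.1200e-03 m)² = 3.941e-06 m²
R_1 = (1.76×10^-8)(1.68)/(3.941e-06) = 0.007503 Ω
Seg 2: A = πr² = π(6.3200e-05 m)² = 1.255e-08 m²
R_2 = (7.12×10^-7)(12)/(1.255e-08) = 680.9 Ω
Seg 3: A = πr² = π(9.5400e-04 m)² = 2.859e-06 m²
R_3 = (4.96×10^-7)(3.87)/(2.859e-06) = 0.6713 Ω
R_total = R_1 + R_2 + R_3 = 682 Ω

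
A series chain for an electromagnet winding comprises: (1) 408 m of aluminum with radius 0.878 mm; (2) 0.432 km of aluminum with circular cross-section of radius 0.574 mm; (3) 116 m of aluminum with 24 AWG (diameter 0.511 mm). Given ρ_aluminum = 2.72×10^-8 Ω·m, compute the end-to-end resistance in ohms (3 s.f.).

Seg 1: A = πr² = π(8.7800e-04 m)² = 2.422e-06 m²
R_1 = (2.72×10^-8)(408)/(2.422e-06) = 4.582 Ω
Seg 2: A = πr² = π(5.7400e-04 m)² = 1.035e-06 m²
R_2 = (2.72×10^-8)(432)/(1.035e-06) = 11.35 Ω
Seg 3: A = π(0.511/2 mm)² = π(2.5550e-04 m)² = 2.051e-07 m²
R_3 = (2.72×10^-8)(116)/(2.051e-07) = 15.38 Ω
R_total = R_1 + R_2 + R_3 = 31.3 Ω

31.3 Ω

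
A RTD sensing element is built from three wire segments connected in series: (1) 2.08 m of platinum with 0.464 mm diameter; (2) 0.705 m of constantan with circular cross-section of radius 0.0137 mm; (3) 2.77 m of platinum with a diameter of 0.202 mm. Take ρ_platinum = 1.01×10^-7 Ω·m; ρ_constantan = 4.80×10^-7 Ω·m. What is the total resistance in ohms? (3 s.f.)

Seg 1: A = π(d/2)² = π(2.3200e-04 m)² = 1.691e-07 m²
R_1 = (1.01×10^-7)(2.08)/(1.691e-07) = 1.242 Ω
Seg 2: A = πr² = π(1.3700e-05 m)² = 5.896e-10 m²
R_2 = (4.80×10^-7)(0.705)/(5.896e-10) = 573.9 Ω
Seg 3: A = π(d/2)² = π(1.0100e-04 m)² = 3.205e-08 m²
R_3 = (1.01×10^-7)(2.77)/(3.205e-08) = 8.73 Ω
R_total = R_1 + R_2 + R_3 = 584 Ω

584 Ω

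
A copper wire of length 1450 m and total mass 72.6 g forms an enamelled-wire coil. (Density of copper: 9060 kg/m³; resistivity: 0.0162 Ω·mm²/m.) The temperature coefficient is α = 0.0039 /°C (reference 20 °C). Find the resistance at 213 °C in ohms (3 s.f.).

7450 Ω

ρ = 0.0162 Ω·mm²/m = 1.62×10^-8 Ω·m
A = m/(density·L) = 0.0726/(9060×1450) = 5.5264e-09 m²
R = ρL/A = (1.62×10^-8)(1450)/(5.5264e-09) = 4251 Ω
R(213 °C) = 4251 × (1 + 0.0039×193) = 7450 Ω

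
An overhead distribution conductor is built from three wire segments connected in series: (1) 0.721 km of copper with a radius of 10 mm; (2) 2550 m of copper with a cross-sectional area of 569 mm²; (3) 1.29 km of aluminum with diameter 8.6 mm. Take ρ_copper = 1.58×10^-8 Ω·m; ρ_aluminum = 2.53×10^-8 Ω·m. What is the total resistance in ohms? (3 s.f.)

Seg 1: A = πr² = π(1.0000e-02 m)² = 3.142e-04 m²
R_1 = (1.58×10^-8)(721)/(3.142e-04) = 0.03626 Ω
Seg 2: A = 569 mm² = 5.690e-04 m²
R_2 = (1.58×10^-8)(2550)/(5.690e-04) = 0.07081 Ω
Seg 3: A = π(d/2)² = π(4.3000e-03 m)² = 5.809e-05 m²
R_3 = (2.53×10^-8)(1290)/(5.809e-05) = 0.5619 Ω
R_total = R_1 + R_2 + R_3 = 0.669 Ω

0.669 Ω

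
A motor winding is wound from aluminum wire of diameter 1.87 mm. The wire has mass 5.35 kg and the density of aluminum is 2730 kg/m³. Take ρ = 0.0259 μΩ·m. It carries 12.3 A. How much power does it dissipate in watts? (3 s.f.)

ρ = 0.0259 μΩ·m = 2.59×10^-8 Ω·m
A = π(d/2)² = π(9.3500e-04 m)² = 2.7465e-06 m²
L = m/(density·A) = 5.35/(2730×2.7465e-06) = 713.5 m
R = ρL/A = (2.59×10^-8)(713.5)/(2.7465e-06) = 6.729 Ω
P = I²R = (12.3)² × 6.729 = 1020 W

1020 W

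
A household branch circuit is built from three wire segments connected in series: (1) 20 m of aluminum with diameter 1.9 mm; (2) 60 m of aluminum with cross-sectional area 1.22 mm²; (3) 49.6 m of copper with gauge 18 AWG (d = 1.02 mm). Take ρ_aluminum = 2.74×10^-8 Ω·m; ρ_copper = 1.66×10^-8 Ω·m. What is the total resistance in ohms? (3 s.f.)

2.55 Ω

Seg 1: A = π(d/2)² = π(9.5000e-04 m)² = 2.835e-06 m²
R_1 = (2.74×10^-8)(20)/(2.835e-06) = 0.1933 Ω
Seg 2: A = 1.22 mm² = 1.220e-06 m²
R_2 = (2.74×10^-8)(60)/(1.220e-06) = 1.348 Ω
Seg 3: A = π(1.02/2 mm)² = π(5.1000e-04 m)² = 8.171e-07 m²
R_3 = (1.66×10^-8)(49.6)/(8.171e-07) = 1.008 Ω
R_total = R_1 + R_2 + R_3 = 2.55 Ω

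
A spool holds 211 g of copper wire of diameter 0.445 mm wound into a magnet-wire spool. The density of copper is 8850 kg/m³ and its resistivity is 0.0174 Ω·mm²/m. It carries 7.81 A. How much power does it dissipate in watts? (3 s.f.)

1050 W

ρ = 0.0174 Ω·mm²/m = 1.74×10^-8 Ω·m
A = π(d/2)² = π(2.2250e-04 m)² = 1.5553e-07 m²
L = m/(density·A) = 0.211/(8850×1.5553e-07) = 153.3 m
R = ρL/A = (1.74×10^-8)(153.3)/(1.5553e-07) = 17.15 Ω
P = I²R = (7.81)² × 17.15 = 1050 W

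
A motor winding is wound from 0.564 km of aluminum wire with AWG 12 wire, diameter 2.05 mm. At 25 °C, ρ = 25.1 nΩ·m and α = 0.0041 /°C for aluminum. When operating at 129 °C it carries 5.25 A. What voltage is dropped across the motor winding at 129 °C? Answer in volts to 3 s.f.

32.1 V

ρ = 25.1 nΩ·m = 2.51×10^-8 Ω·m
A = π(2.05/2 mm)² = π(1.0250e-03 m)² = 3.301e-06 m²
R₍25₎ = ρL/A = (2.51×10^-8)(564)/(3.301e-06) = 4.289 Ω
R₍129₎ = R₍25₎(1 + αΔT) = 4.289 × (1 + 0.0041×104) = 6.118 Ω
V = IR = 5.25 × 6.118 = 32.1 V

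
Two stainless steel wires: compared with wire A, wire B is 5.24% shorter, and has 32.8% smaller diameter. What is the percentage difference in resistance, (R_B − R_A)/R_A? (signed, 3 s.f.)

R ∝ L/d², so R_B/R_A = (1 − 5.24/100) × (1 − 32.8/100)⁻²
= 0.9476 × 2.214 = 2.098
(R_B − R_A)/R_A = 2.098 − 1 = 110%

110%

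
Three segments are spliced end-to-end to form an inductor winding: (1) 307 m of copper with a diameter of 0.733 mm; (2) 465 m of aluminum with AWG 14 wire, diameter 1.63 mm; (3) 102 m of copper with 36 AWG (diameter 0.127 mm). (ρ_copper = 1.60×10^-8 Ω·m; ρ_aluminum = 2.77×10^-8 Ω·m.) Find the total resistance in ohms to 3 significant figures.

147 Ω

Seg 1: A = π(d/2)² = π(3.6650e-04 m)² = 4.220e-07 m²
R_1 = (1.60×10^-8)(307)/(4.220e-07) = 11.64 Ω
Seg 2: A = π(1.63/2 mm)² = π(8.1500e-04 m)² = 2.087e-06 m²
R_2 = (2.77×10^-8)(465)/(2.087e-06) = 6.173 Ω
Seg 3: A = π(0.127/2 mm)² = π(6.3500e-05 m)² = 1.267e-08 m²
R_3 = (1.60×10^-8)(102)/(1.267e-08) = 128.8 Ω
R_total = R_1 + R_2 + R_3 = 147 Ω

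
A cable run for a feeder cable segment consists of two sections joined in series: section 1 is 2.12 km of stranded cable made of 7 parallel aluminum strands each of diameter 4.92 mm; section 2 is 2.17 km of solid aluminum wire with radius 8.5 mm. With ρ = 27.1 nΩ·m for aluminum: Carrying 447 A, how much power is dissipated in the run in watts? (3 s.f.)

ρ = 27.1 nΩ·m = 2.71×10^-8 Ω·m
Section 1: A_strand = π(2.4600e-03)² = 1.901e-05 m²; R₁ = ρL/(N·A_s) = (2.71×10^-8)(2120)/(7×1.901e-05) = 0.4317 Ω
Section 2: A = πr² = π(8.5000e-03 m)² = 2.270e-04 m²
R₂ = (2.71×10^-8)(2170)/(2.270e-04) = 0.2591 Ω
R = R₁ + R₂ = 0.6908 Ω
P = I²R = (447)² × 0.6908 = 1.38×10^5 W

1.38×10^5 W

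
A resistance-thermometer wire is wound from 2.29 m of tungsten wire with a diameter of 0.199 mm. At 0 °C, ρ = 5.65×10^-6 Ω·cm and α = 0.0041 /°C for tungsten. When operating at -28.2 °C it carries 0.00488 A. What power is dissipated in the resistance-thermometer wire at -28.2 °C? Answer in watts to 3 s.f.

ρ = 5.65×10^-6 Ω·cm = 5.65×10^-8 Ω·m
A = π(d/2)² = π(9.9500e-05 m)² = 3.110e-08 m²
R₍0₎ = ρL/A = (5.65×10^-8)(2.29)/(3.110e-08) = 4.16 Ω
R₍-28.2₎ = R₍0₎(1 + αΔT) = 4.16 × (1 + 0.0041×-28.2) = 3.679 Ω
P = I²R = (0.00488)² × 3.679 = 8.76×10^-5 W

8.76×10^-5 W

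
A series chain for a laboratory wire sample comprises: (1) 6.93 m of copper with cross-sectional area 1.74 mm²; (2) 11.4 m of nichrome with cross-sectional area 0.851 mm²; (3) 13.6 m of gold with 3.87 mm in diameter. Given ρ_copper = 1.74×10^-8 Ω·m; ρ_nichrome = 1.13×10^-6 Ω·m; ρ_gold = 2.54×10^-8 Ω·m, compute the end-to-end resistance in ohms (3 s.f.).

15.2 Ω

Seg 1: A = 1.74 mm² = 1.740e-06 m²
R_1 = (1.74×10^-8)(6.93)/(1.740e-06) = 0.0693 Ω
Seg 2: A = 0.851 mm² = 8.510e-07 m²
R_2 = (1.13×10^-6)(11.4)/(8.510e-07) = 15.14 Ω
Seg 3: A = π(d/2)² = π(1.9350e-03 m)² = 1.176e-05 m²
R_3 = (2.54×10^-8)(13.6)/(1.176e-05) = 0.02937 Ω
R_total = R_1 + R_2 + R_3 = 15.2 Ω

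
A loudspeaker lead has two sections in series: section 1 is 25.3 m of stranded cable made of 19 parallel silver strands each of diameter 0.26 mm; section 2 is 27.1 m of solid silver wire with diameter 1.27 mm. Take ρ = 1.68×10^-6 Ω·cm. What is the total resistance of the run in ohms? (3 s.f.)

0.781 Ω

ρ = 1.68×10^-6 Ω·cm = 1.68×10^-8 Ω·m
Section 1: A_strand = π(1.3000e-04)² = 5.309e-08 m²; R₁ = ρL/(N·A_s) = (1.68×10^-8)(25.3)/(19×5.309e-08) = 0.4213 Ω
Section 2: A = π(d/2)² = π(6.3500e-04 m)² = 1.267e-06 m²
R₂ = (1.68×10^-8)(27.1)/(1.267e-06) = 0.3594 Ω
R = R₁ + R₂ = 0.781 Ω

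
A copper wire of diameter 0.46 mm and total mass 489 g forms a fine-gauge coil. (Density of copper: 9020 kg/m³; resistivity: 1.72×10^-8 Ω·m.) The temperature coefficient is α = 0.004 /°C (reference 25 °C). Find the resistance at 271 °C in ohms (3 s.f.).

67.0 Ω

A = π(d/2)² = π(2.3000e-04 m)² = 1.6619e-07 m²
L = m/(density·A) = 0.489/(9020×1.6619e-07) = 326.2 m
R = ρL/A = (1.72×10^-8)(326.2)/(1.6619e-07) = 33.76 Ω
R(271 °C) = 33.76 × (1 + 0.004×246) = 67.0 Ω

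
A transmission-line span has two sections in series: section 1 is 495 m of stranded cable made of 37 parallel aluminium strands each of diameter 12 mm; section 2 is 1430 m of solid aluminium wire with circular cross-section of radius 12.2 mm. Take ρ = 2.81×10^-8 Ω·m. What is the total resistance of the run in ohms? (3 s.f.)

Section 1: A_strand = π(6.0000e-03)² = 1.131e-04 m²; R₁ = ρL/(N·A_s) = (2.81×10^-8)(495)/(37×1.131e-04) = 0.003324 Ω
Section 2: A = πr² = π(1.2200e-02 m)² = 4.676e-04 m²
R₂ = (2.81×10^-8)(1430)/(4.676e-04) = 0.08594 Ω
R = R₁ + R₂ = 0.0893 Ω

0.0893 Ω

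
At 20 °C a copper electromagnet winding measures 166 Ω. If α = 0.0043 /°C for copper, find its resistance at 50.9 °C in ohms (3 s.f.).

188 Ω

ΔT = 50.9 − 20 = 30.9 °C
R = R₀(1 + αΔT) = 166 × (1 + 0.0043×30.9) = 166 × 1.133 = 188 Ω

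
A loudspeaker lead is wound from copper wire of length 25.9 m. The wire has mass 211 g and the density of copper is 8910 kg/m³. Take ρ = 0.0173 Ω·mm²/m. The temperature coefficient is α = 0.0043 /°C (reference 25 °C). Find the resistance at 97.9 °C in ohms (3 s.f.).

0.644 Ω

ρ = 0.0173 Ω·mm²/m = 1.73×10^-8 Ω·m
A = m/(density·L) = 0.211/(8910×25.9) = 9.1433e-07 m²
R = ρL/A = (1.73×10^-8)(25.9)/(9.1433e-07) = 0.4901 Ω
R(97.9 °C) = 0.4901 × (1 + 0.0043×72.9) = 0.644 Ω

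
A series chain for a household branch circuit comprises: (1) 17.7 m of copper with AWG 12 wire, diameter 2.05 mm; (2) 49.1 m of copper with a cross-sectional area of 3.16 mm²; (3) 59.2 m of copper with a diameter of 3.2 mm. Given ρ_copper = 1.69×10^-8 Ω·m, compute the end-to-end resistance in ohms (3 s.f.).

0.478 Ω

Seg 1: A = π(2.05/2 mm)² = π(1.0250e-03 m)² = 3.301e-06 m²
R_1 = (1.69×10^-8)(17.7)/(3.301e-06) = 0.09063 Ω
Seg 2: A = 3.16 mm² = 3.160e-06 m²
R_2 = (1.69×10^-8)(49.1)/(3.160e-06) = 0.2626 Ω
Seg 3: A = π(d/2)² = π(1.6000e-03 m)² = 8.042e-06 m²
R_3 = (1.69×10^-8)(59.2)/(8.042e-06) = 0.1244 Ω
R_total = R_1 + R_2 + R_3 = 0.478 Ω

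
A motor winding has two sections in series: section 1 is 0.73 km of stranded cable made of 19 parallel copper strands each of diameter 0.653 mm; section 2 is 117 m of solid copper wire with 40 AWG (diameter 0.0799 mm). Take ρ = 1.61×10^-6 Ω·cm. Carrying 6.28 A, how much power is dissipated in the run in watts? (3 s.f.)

14900 W

ρ = 1.61×10^-6 Ω·cm = 1.61×10^-8 Ω·m
Section 1: A_strand = π(3.2650e-04)² = 3.349e-07 m²; R₁ = ρL/(N·A_s) = (1.61×10^-8)(730)/(19×3.349e-07) = 1.847 Ω
Section 2: A = π(0.0799/2 mm)² = π(3.9950e-05 m)² = 5.014e-09 m²
R₂ = (1.61×10^-8)(117)/(5.014e-09) = 375.7 Ω
R = R₁ + R₂ = 377.5 Ω
P = I²R = (6.28)² × 377.5 = 14900 W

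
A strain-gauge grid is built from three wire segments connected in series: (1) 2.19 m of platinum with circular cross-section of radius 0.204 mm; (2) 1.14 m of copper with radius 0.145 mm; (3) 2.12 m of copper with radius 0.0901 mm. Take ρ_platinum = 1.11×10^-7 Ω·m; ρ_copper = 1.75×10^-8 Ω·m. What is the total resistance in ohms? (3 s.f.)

Seg 1: A = πr² = π(2.0400e-04 m)² = 1.307e-07 m²
R_1 = (1.11×10^-7)(2.19)/(1.307e-07) = 1.859 Ω
Seg 2: A = πr² = π(1.4500e-04 m)² = 6.605e-08 m²
R_2 = (1.75×10^-8)(1.14)/(6.605e-08) = 0.302 Ω
Seg 3: A = πr² = π(9.0100e-05 m)² = 2.550e-08 m²
R_3 = (1.75×10^-8)(2.12)/(2.550e-08) = 1.455 Ω
R_total = R_1 + R_2 + R_3 = 3.62 Ω

3.62 Ω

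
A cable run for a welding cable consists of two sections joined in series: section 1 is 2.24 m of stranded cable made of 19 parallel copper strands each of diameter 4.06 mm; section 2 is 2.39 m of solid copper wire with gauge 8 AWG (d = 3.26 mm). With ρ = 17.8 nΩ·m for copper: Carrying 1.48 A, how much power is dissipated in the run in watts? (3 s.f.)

ρ = 17.8 nΩ·m = 1.78×10^-8 Ω·m
Section 1: A_strand = π(2.0300e-03)² = 1.295e-05 m²; R₁ = ρL/(N·A_s) = (1.78×10^-8)(2.24)/(19×1.295e-05) = 1.621×10^-4 Ω
Section 2: A = π(3.26/2 mm)² = π(1.6300e-03 m)² = 8.347e-06 m²
R₂ = (1.78×10^-8)(2.39)/(8.347e-06) = 0.005097 Ω
R = R₁ + R₂ = 0.005259 Ω
P = I²R = (1.48)² × 0.005259 = 0.0115 W

0.0115 W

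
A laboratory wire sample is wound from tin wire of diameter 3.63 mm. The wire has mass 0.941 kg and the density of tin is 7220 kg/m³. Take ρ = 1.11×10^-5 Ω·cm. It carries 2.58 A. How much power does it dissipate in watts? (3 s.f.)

0.899 W

ρ = 1.11×10^-5 Ω·cm = 1.11×10^-7 Ω·m
A = π(d/2)² = π(1.8150e-03 m)² = 1.0349e-05 m²
L = m/(density·A) = 0.941/(7220×1.0349e-05) = 12.59 m
R = ρL/A = (1.11×10^-7)(12.59)/(1.0349e-05) = 0.1351 Ω
P = I²R = (2.58)² × 0.1351 = 0.899 W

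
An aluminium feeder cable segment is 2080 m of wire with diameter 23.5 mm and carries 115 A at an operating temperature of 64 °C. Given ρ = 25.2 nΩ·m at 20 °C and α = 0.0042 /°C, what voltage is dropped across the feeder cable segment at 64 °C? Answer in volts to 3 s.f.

ρ = 25.2 nΩ·m = 2.52×10^-8 Ω·m
A = π(d/2)² = π(1.1750e-02 m)² = 4.337e-04 m²
R₍20₎ = ρL/A = (2.52×10^-8)(2080)/(4.337e-04) = 0.1208 Ω
R₍64₎ = R₍20₎(1 + αΔT) = 0.1208 × (1 + 0.0042×44) = 0.1432 Ω
V = IR = 115 × 0.1432 = 16.5 V

16.5 V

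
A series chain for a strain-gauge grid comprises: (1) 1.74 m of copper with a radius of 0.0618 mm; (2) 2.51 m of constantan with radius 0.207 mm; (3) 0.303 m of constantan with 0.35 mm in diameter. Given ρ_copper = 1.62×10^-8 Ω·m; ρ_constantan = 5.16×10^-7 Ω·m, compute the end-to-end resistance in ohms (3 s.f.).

13.6 Ω

Seg 1: A = πr² = π(6.1800e-05 m)² = 1.200e-08 m²
R_1 = (1.62×10^-8)(1.74)/(1.200e-08) = 2.349 Ω
Seg 2: A = πr² = π(2.0700e-04 m)² = 1.346e-07 m²
R_2 = (5.16×10^-7)(2.51)/(1.346e-07) = 9.621 Ω
Seg 3: A = π(d/2)² = π(1.7500e-04 m)² = 9.621e-08 m²
R_3 = (5.16×10^-7)(0.303)/(9.621e-08) = 1.625 Ω
R_total = R_1 + R_2 + R_3 = 13.6 Ω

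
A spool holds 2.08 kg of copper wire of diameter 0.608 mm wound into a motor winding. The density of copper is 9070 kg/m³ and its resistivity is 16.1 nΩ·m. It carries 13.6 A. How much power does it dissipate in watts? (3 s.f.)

8100 W

ρ = 16.1 nΩ·m = 1.61×10^-8 Ω·m
A = π(d/2)² = π(3.0400e-04 m)² = 2.9033e-07 m²
L = m/(density·A) = 2.08/(9070×2.9033e-07) = 789.9 m
R = ρL/A = (1.61×10^-8)(789.9)/(2.9033e-07) = 43.8 Ω
P = I²R = (13.6)² × 43.8 = 8100 W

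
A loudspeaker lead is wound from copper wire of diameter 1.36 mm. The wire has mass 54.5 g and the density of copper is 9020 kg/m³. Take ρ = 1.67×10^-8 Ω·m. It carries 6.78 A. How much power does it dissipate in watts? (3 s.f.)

A = π(d/2)² = π(6.8000e-04 m)² = 1.4527e-06 m²
L = m/(density·A) = 0.0545/(9020×1.4527e-06) = 4.159 m
R = ρL/A = (1.67×10^-8)(4.159)/(1.4527e-06) = 0.04782 Ω
P = I²R = (6.78)² × 0.04782 = 2.20 W

2.20 W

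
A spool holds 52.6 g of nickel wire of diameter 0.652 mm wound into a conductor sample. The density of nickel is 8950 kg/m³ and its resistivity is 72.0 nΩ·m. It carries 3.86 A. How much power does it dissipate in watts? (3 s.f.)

ρ = 72.0 nΩ·m = 7.20×10^-8 Ω·m
A = π(d/2)² = π(3.2600e-04 m)² = 3.3388e-07 m²
L = m/(density·A) = 0.0526/(8950×3.3388e-07) = 17.6 m
R = ρL/A = (7.20×10^-8)(17.6)/(3.3388e-07) = 3.796 Ω
P = I²R = (3.86)² × 3.796 = 56.6 W

56.6 W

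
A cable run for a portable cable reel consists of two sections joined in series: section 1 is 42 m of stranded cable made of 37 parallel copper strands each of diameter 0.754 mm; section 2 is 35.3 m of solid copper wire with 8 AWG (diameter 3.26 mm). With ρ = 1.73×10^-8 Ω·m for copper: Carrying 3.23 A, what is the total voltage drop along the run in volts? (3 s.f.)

Section 1: A_strand = π(3.7700e-04)² = 4.465e-07 m²; R₁ = ρL/(N·A_s) = (1.73×10^-8)(42)/(37×4.465e-07) = 0.04398 Ω
Section 2: A = π(3.26/2 mm)² = π(1.6300e-03 m)² = 8.347e-06 m²
R₂ = (1.73×10^-8)(35.3)/(8.347e-06) = 0.07316 Ω
R = R₁ + R₂ = 0.1171 Ω
V = IR = 3.23 × 0.1171 = 0.378 V

0.378 V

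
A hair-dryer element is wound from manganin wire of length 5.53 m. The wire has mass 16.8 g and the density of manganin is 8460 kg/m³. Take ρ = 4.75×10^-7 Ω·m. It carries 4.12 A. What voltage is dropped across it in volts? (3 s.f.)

A = m/(density·L) = 0.0168/(8460×5.53) = 3.5910e-07 m²
R = ρL/A = (4.75×10^-7)(5.53)/(3.5910e-07) = 7.315 Ω
V = IR = 4.12 × 7.315 = 30.1 V

30.1 V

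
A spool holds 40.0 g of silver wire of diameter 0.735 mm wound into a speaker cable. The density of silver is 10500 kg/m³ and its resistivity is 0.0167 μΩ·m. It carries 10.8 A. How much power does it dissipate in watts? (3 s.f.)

41.2 W

ρ = 0.0167 μΩ·m = 1.67×10^-8 Ω·m
A = π(d/2)² = π(3.6750e-04 m)² = 4.2429e-07 m²
L = m/(density·A) = 0.04/(10500×4.2429e-07) = 8.979 m
R = ρL/A = (1.67×10^-8)(8.979)/(4.2429e-07) = 0.3534 Ω
P = I²R = (10.8)² × 0.3534 = 41.2 W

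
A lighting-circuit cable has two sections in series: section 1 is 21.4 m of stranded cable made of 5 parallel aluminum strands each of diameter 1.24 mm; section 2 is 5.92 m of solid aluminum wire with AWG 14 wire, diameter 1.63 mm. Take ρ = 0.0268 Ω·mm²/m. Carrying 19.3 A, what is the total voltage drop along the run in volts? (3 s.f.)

ρ = 0.0268 Ω·mm²/m = 2.68×10^-8 Ω·m
Section 1: A_strand = π(6.2000e-04)² = 1.208e-06 m²; R₁ = ρL/(N·A_s) = (2.68×10^-8)(21.4)/(5×1.208e-06) = 0.09498 Ω
Section 2: A = π(1.63/2 mm)² = π(8.1500e-04 m)² = 2.087e-06 m²
R₂ = (2.68×10^-8)(5.92)/(2.087e-06) = 0.07603 Ω
R = R₁ + R₂ = 0.171 Ω
V = IR = 19.3 × 0.171 = 3.30 V

3.30 V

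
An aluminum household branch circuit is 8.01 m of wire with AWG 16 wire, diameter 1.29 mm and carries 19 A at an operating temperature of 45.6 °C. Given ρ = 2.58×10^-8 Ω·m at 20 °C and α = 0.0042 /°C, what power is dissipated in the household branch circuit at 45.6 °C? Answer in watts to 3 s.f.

63.2 W

A = π(1.29/2 mm)² = π(6.4500e-04 m)² = 1.307e-06 m²
R₍20₎ = ρL/A = (2.58×10^-8)(8.01)/(1.307e-06) = 0.1581 Ω
R₍45.6₎ = R₍20₎(1 + αΔT) = 0.1581 × (1 + 0.0042×25.6) = 0.1751 Ω
P = I²R = (19)² × 0.1751 = 63.2 W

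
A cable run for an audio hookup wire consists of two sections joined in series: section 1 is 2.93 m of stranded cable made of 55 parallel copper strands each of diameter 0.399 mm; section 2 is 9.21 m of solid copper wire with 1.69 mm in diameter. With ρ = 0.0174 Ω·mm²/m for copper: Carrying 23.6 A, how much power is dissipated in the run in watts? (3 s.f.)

43.9 W

ρ = 0.0174 Ω·mm²/m = 1.74×10^-8 Ω·m
Section 1: A_strand = π(1.9950e-04)² = 1.250e-07 m²; R₁ = ρL/(N·A_s) = (1.74×10^-8)(2.93)/(55×1.250e-07) = 0.007413 Ω
Section 2: A = π(d/2)² = π(8.4500e-04 m)² = 2.243e-06 m²
R₂ = (1.74×10^-8)(9.21)/(2.243e-06) = 0.07144 Ω
R = R₁ + R₂ = 0.07885 Ω
P = I²R = (23.6)² × 0.07885 = 43.9 W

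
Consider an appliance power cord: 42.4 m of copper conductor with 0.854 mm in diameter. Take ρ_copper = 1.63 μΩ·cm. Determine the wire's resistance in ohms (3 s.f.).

ρ = 1.63 μΩ·cm = 1.63×10^-8 Ω·m
A = π(d/2)² = π(4.2700e-04 m)² = 5.728e-07 m²
R = ρL/A = (1.63×10^-8)(42.4 m)/(5.728e-07 m²) = 1.21 Ω

1.21 Ω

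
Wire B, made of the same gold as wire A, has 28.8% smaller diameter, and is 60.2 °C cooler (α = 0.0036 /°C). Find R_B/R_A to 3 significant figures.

1.55

R ∝ ρL/d² with ρ ∝ (1+αΔT), so R_B/R_A = (1 − 28.8/100)⁻² × (1 − 0.0036×60.2)
= 1.973 × 0.7833 = 1.55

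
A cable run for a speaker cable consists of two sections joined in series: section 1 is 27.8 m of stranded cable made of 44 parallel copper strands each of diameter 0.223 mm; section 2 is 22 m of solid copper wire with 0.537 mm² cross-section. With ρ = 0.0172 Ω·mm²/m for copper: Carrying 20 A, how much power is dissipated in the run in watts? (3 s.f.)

393 W

ρ = 0.0172 Ω·mm²/m = 1.72×10^-8 Ω·m
Section 1: A_strand = π(1.1150e-04)² = 3.906e-08 m²; R₁ = ρL/(N·A_s) = (1.72×10^-8)(27.8)/(44×3.906e-08) = 0.2782 Ω
Section 2: A = 0.537 mm² = 5.370e-07 m²
R₂ = (1.72×10^-8)(22)/(5.370e-07) = 0.7047 Ω
R = R₁ + R₂ = 0.9829 Ω
P = I²R = (20)² × 0.9829 = 393 W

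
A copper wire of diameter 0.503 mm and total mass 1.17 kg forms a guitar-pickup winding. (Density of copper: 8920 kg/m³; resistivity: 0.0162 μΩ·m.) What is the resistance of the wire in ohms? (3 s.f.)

ρ = 0.0162 μΩ·m = 1.62×10^-8 Ω·m
A = π(d/2)² = π(2.5150e-04 m)² = 1.9871e-07 m²
L = m/(density·A) = 1.17/(8920×1.9871e-07) = 660.1 m
R = ρL/A = (1.62×10^-8)(660.1)/(1.9871e-07) = 53.8 Ω

53.8 Ω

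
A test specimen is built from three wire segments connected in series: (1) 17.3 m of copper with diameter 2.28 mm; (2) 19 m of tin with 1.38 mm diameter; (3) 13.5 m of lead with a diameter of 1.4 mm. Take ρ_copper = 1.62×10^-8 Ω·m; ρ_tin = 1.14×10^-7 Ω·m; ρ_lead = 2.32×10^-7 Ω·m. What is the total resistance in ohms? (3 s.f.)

3.55 Ω

Seg 1: A = π(d/2)² = π(1.1400e-03 m)² = 4.083e-06 m²
R_1 = (1.62×10^-8)(17.3)/(4.083e-06) = 0.06864 Ω
Seg 2: A = π(d/2)² = π(6.9000e-04 m)² = 1.496e-06 m²
R_2 = (1.14×10^-7)(19)/(1.496e-06) = 1.448 Ω
Seg 3: A = π(d/2)² = π(7.0000e-04 m)² = 1.539e-06 m²
R_3 = (2.32×10^-7)(13.5)/(1.539e-06) = 2.035 Ω
R_total = R_1 + R_2 + R_3 = 3.55 Ω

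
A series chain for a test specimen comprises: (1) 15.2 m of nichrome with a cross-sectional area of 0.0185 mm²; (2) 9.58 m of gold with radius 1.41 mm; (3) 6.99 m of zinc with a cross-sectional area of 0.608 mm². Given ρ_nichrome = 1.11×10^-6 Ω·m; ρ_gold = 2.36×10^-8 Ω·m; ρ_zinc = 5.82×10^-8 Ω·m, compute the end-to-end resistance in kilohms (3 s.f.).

Seg 1: A = 0.0185 mm² = 1.850e-08 m²
R_1 = (1.11×10^-6)(15.2)/(1.850e-08) = 912 Ω
Seg 2: A = πr² = π(1.4100e-03 m)² = 6.246e-06 m²
R_2 = (2.36×10^-8)(9.58)/(6.246e-06) = 0.0362 Ω
Seg 3: A = 0.608 mm² = 6.080e-07 m²
R_3 = (5.82×10^-8)(6.99)/(6.080e-07) = 0.6691 Ω
R_total = R_1 + R_2 + R_3 = 0.913 kΩ

0.913 kΩ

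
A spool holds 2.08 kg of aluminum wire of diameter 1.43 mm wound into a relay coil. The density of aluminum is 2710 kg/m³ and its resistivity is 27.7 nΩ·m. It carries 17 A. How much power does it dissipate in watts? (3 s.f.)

2380 W

ρ = 27.7 nΩ·m = 2.77×10^-8 Ω·m
A = π(d/2)² = π(7.1500e-04 m)² = 1.6061e-06 m²
L = m/(density·A) = 2.08/(2710×1.6061e-06) = 477.9 m
R = ρL/A = (2.77×10^-8)(477.9)/(1.6061e-06) = 8.242 Ω
P = I²R = (17)² × 8.242 = 2380 W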